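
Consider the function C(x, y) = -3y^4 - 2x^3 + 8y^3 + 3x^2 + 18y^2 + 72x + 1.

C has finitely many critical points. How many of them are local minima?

1

C separates as a function of x plus a function of y, so ∇C=0 decouples.
∂C/∂x = -6(x - 4)(x + 3) = 0 at x ∈ {-3, 4}; ∂C/∂y = -12y(y - 3)(y + 1) = 0 at y ∈ {-1, 0, 3}.
The Hessian is diagonal: diag(C_xx, C_yy). Second derivatives: C_xx(-3)=42, C_xx(4)=-42; C_yy(-1)=-48, C_yy(0)=36, C_yy(3)=-144.
Local minima occur where both diagonal entries positive: (-3, 0). Count: 1.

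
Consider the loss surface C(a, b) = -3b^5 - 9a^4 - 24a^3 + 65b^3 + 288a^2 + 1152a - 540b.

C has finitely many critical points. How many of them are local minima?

C separates as a function of a plus a function of b, so ∇C=0 decouples.
∂C/∂a = -36(a - 4)(a + 2)(a + 4) = 0 at a ∈ {-4, -2, 4}; ∂C/∂b = -15(b - 3)(b - 2)(b + 2)(b + 3) = 0 at b ∈ {-3, -2, 2, 3}.
The Hessian is diagonal: diag(C_aa, C_bb). Second derivatives: C_aa(-4)=-576, C_aa(-2)=432, C_aa(4)=-1728; C_bb(-3)=450, C_bb(-2)=-300, C_bb(2)=300, C_bb(3)=-450.
Local minima occur where both diagonal entries positive: (-2, -3), (-2, 2). Count: 2.

2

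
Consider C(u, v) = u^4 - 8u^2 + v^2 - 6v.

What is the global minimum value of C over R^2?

C(u,v) separates as P(u) + Q(v), so its minimum is min P + min Q.
P'(u) = 4u(u - 2)(u + 2) vanishes at u ∈ {-2, 0, 2}; Q'(v) = 2v - 6 vanishes at v ∈ {3}.
Local minima of P (where P''>0): P(-2)=-16, P(2)=-16. Local minima of Q: Q(3)=-9.
So the global minimum of C is P(-2) + Q(3) = -16 − 9 = -25, attained at (-2, 3).

-25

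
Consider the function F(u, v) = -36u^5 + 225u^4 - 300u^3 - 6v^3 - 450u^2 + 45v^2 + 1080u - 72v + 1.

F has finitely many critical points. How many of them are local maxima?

2

F separates as a function of u plus a function of v, so ∇F=0 decouples.
∂F/∂u = -180(u - 3)(u - 2)(u - 1)(u + 1) = 0 at u ∈ {-1, 1, 2, 3}; ∂F/∂v = -18(v - 4)(v - 1) = 0 at v ∈ {1, 4}.
The Hessian is diagonal: diag(F_uu, F_vv). Second derivatives: F_uu(-1)=4320, F_uu(1)=-720, F_uu(2)=540, F_uu(3)=-1440; F_vv(1)=54, F_vv(4)=-54.
Local maxima occur where both diagonal entries negative: (1, 4), (3, 4). Count: 2.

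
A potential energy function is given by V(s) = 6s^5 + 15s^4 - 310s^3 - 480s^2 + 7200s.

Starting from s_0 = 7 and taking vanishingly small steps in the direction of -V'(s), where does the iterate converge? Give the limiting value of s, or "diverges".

4

V'(s) = 30(s - 4)(s - 3)(s + 4)(s + 5), so V'(7) = 47520.
Gradient descent moves in the -V' direction, i.e. s is decreasing.
The nearest critical point in that direction is s = 4, where V'' = 2160 > 0 (a local minimum). The iterate converges there.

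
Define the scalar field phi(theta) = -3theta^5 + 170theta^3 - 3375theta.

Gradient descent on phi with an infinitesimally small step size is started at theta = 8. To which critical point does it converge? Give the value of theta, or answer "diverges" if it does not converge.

diverges

phi'(theta) = -15(theta - 5)(theta - 3)(theta + 3)(theta + 5), so phi'(8) = -32175.
Gradient descent moves in the -phi' direction, i.e. theta is increasing.
There is no critical point above theta=8, and phi' keeps the same sign, so the iterate runs off to +∞.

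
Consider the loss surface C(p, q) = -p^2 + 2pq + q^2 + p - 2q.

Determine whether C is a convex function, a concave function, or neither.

C is quadratic, so its Hessian is the constant matrix H = [[-2, 2], [2, 2]].
det(H) = -8, tr(H) = 0.
det(H) < 0, so H is indefinite: neither convex nor concave.

neither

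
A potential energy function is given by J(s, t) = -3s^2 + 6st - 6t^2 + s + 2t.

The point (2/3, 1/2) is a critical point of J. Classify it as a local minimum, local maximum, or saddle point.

local maximum

The Hessian of J is constant: H = [[-6, 6], [6, -12]].
det(H) = (-6)·(-12) − 6² = 36.
det(H) > 0 and tr(H) = -18 < 0, so H is negative definite and the point is a local maximum.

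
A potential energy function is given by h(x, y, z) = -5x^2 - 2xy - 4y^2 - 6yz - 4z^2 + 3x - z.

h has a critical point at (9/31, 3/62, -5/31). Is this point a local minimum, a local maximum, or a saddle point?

The Hessian is constant: H = [[-10, -2, 0], [-2, -8, -6], [0, -6, -8]].
Leading principal minors: Δ₁ = -10, Δ₂ = 76, Δ₃ = -248.
The minors alternate sign starting negative (−, +, −), so H is negative definite: a local maximum.

local maximum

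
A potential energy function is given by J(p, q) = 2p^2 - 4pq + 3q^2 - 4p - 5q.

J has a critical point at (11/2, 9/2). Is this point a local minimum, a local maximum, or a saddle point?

local minimum

The Hessian of J is constant: H = [[4, -4], [-4, 6]].
det(H) = 4·6 − (-4)² = 8.
det(H) > 0 and tr(H) = 10 > 0, so H is positive definite and the point is a local minimum.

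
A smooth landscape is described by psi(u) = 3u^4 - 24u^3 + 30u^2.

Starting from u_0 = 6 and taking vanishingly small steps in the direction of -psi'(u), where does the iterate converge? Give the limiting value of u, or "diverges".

5

psi'(u) = 12u(u - 5)(u - 1), so psi'(6) = 360.
Gradient descent moves in the -psi' direction, i.e. u is decreasing.
The nearest critical point in that direction is u = 5, where psi'' = 240 > 0 (a local minimum). The iterate converges there.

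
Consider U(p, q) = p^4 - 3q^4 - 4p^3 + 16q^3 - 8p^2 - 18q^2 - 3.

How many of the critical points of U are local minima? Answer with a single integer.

U separates as a function of p plus a function of q, so ∇U=0 decouples.
∂U/∂p = 4p(p - 4)(p + 1) = 0 at p ∈ {-1, 0, 4}; ∂U/∂q = -12q(q - 3)(q - 1) = 0 at q ∈ {0, 1, 3}.
The Hessian is diagonal: diag(U_pp, U_qq). Second derivatives: U_pp(-1)=20, U_pp(0)=-16, U_pp(4)=80; U_qq(0)=-36, U_qq(1)=24, U_qq(3)=-72.
Local minima occur where both diagonal entries positive: (-1, 1), (4, 1). Count: 2.

2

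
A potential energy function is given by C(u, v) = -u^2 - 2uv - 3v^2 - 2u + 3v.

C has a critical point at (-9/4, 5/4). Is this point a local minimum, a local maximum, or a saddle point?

The Hessian of C is constant: H = [[-2, -2], [-2, -6]].
det(H) = (-2)·(-6) − (-2)² = 8.
det(H) > 0 and tr(H) = -8 < 0, so H is negative definite and the point is a local maximum.

local maximum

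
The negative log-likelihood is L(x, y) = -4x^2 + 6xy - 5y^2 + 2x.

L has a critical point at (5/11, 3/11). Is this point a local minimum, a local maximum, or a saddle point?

local maximum

The Hessian of L is constant: H = [[-8, 6], [6, -10]].
det(H) = (-8)·(-10) − 6² = 44.
det(H) > 0 and tr(H) = -18 < 0, so H is negative definite and the point is a local maximum.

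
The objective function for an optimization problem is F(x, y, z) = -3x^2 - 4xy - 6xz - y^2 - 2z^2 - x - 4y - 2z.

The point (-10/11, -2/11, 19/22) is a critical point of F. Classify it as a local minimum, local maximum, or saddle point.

saddle point

The Hessian is constant: H = [[-6, -4, -6], [-4, -2, 0], [-6, 0, -4]].
Leading principal minors: Δ₁ = -6, Δ₂ = -4, Δ₃ = 88.
The minors fit neither the all-positive nor the alternating-sign pattern, so H is indefinite: a saddle point.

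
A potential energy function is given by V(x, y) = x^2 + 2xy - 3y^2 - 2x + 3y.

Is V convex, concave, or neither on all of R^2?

V is quadratic, so its Hessian is the constant matrix H = [[2, 2], [2, -6]].
det(H) = -16, tr(H) = -4.
det(H) < 0, so H is indefinite: neither convex nor concave.

neither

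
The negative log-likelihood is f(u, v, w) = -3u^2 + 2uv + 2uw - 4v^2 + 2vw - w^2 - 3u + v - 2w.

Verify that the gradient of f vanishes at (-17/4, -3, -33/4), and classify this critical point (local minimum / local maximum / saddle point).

∇f = (-6u + 2v + 2w - 3, 2u - 8v + 2w + 1, 2u + 2v - 2w - 2); substituting (-17/4, -3, -33/4) gives ∇f = (0, 0, 0), so (-17/4, -3, -33/4) is indeed a critical point.
The Hessian is constant: H = [[-6, 2, 2], [2, -8, 2], [2, 2, -2]].
Leading principal minors: Δ₁ = -6, Δ₂ = 44, Δ₃ = -16.
The minors alternate sign starting negative (−, +, −), so H is negative definite: a local maximum.

local maximum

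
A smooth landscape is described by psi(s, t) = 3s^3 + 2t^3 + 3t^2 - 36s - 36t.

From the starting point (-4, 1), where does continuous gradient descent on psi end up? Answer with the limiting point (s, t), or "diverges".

psi is separable, so gradient descent decouples: s follows -∂psi/∂s, t follows -∂psi/∂t.
∂psi/∂s = 9(s - 2)(s + 2); at s=-4 this is 108, so s decreases.
∂psi/∂t = 6(t - 2)(t + 3); at t=1 this is -24, so t increases.
The s-coordinate has no critical point in that direction and runs off to infinity.

diverges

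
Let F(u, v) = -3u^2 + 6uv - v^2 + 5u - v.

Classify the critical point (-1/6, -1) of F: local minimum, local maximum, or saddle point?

saddle point

The Hessian of F is constant: H = [[-6, 6], [6, -2]].
det(H) = (-6)·(-2) − 6² = -24.
Since det(H) < 0, H is indefinite and the critical point is a saddle point.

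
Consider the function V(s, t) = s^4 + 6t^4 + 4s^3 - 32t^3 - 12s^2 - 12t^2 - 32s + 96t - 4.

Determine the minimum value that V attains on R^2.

-388

V(s,t) separates as P(s) + Q(t) − 4, so its minimum is min P + min Q − 4.
P'(s) = 4(s - 2)(s + 1)(s + 4) vanishes at s ∈ {-4, -1, 2}; Q'(t) = 24(t - 4)(t - 1)(t + 1) vanishes at t ∈ {-1, 1, 4}.
Local minima of P (where P''>0): P(-4)=-64, P(2)=-64. Local minima of Q: Q(-1)=-70, Q(4)=-320.
So the global minimum of V is P(-4) + Q(4) − 4 = -64 − 320 − 4 = -388, attained at (-4, 4).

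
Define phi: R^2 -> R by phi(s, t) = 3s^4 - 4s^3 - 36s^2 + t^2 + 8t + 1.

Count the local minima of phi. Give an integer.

phi separates as a function of s plus a function of t, so ∇phi=0 decouples.
∂phi/∂s = 12s(s - 3)(s + 2) = 0 at s ∈ {-2, 0, 3}; ∂phi/∂t = 2(t + 4) = 0 at t ∈ {-4}.
The Hessian is diagonal: diag(phi_ss, phi_tt). Second derivatives: phi_ss(-2)=120, phi_ss(0)=-72, phi_ss(3)=180; phi_tt(-4)=2.
Local minima occur where both diagonal entries positive: (-2, -4), (3, -4). Count: 2.

2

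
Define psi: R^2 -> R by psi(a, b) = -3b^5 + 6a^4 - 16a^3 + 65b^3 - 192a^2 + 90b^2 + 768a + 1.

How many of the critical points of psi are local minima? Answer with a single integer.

psi separates as a function of a plus a function of b, so ∇psi=0 decouples.
∂psi/∂a = 24(a - 4)(a - 2)(a + 4) = 0 at a ∈ {-4, 2, 4}; ∂psi/∂b = -15b(b - 4)(b + 1)(b + 3) = 0 at b ∈ {-3, -1, 0, 4}.
The Hessian is diagonal: diag(psi_aa, psi_bb). Second derivatives: psi_aa(-4)=1152, psi_aa(2)=-288, psi_aa(4)=384; psi_bb(-3)=630, psi_bb(-1)=-150, psi_bb(0)=180, psi_bb(4)=-2100.
Local minima occur where both diagonal entries positive: (-4, -3), (-4, 0), (4, -3), (4, 0). Count: 4.

4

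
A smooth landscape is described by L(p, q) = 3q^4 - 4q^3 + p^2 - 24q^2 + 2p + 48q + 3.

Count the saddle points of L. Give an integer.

1

L separates as a function of p plus a function of q, so ∇L=0 decouples.
∂L/∂p = 2(p + 1) = 0 at p ∈ {-1}; ∂L/∂q = 12(q - 2)(q - 1)(q + 2) = 0 at q ∈ {-2, 1, 2}.
The Hessian is diagonal: diag(L_pp, L_qq). Second derivatives: L_pp(-1)=2; L_qq(-2)=144, L_qq(1)=-36, L_qq(2)=48.
Saddle points occur where the two diagonal entries have opposite signs: (-1, 1). Count: 1.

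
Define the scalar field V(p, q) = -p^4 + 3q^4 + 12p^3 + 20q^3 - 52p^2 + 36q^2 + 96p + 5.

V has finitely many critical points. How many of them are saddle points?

5

V separates as a function of p plus a function of q, so ∇V=0 decouples.
∂V/∂p = -4(p - 4)(p - 3)(p - 2) = 0 at p ∈ {2, 3, 4}; ∂V/∂q = 12q(q + 2)(q + 3) = 0 at q ∈ {-3, -2, 0}.
The Hessian is diagonal: diag(V_pp, V_qq). Second derivatives: V_pp(2)=-8, V_pp(3)=4, V_pp(4)=-8; V_qq(-3)=36, V_qq(-2)=-24, V_qq(0)=72.
Saddle points occur where the two diagonal entries have opposite signs: (2, -3), (2, 0), (3, -2), (4, -3), (4, 0). Count: 5.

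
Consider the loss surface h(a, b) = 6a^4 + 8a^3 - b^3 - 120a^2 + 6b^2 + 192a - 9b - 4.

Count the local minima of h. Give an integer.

h separates as a function of a plus a function of b, so ∇h=0 decouples.
∂h/∂a = 24(a - 2)(a - 1)(a + 4) = 0 at a ∈ {-4, 1, 2}; ∂h/∂b = -3(b - 3)(b - 1) = 0 at b ∈ {1, 3}.
The Hessian is diagonal: diag(h_aa, h_bb). Second derivatives: h_aa(-4)=720, h_aa(1)=-120, h_aa(2)=144; h_bb(1)=6, h_bb(3)=-6.
Local minima occur where both diagonal entries positive: (-4, 1), (2, 1). Count: 2.

2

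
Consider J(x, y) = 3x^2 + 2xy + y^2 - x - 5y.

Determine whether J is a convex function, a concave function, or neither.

J is quadratic, so its Hessian is the constant matrix H = [[6, 2], [2, 2]].
det(H) = 8, tr(H) = 8.
det(H) > 0 and tr(H) > 0, so H is positive definite everywhere: convex.

convex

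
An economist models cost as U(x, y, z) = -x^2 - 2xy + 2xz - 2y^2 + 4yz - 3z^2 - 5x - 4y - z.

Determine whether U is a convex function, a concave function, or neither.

concave

U is quadratic, so its Hessian is the constant matrix H = [[-2, -2, 2], [-2, -4, 4], [2, 4, -6]].
Leading principal minors: -2, 4, -8.
Signs alternate −, +, − ⇒ H ≺ 0 ⇒ concave.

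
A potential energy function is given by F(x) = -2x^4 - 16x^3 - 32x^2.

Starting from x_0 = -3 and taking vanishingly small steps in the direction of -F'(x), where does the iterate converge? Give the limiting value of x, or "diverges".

F'(x) = -8x(x + 2)(x + 4), so F'(-3) = -24.
Gradient descent moves in the -F' direction, i.e. x is increasing.
The nearest critical point in that direction is x = -2, where F'' = 32 > 0 (a local minimum). The iterate converges there.

-2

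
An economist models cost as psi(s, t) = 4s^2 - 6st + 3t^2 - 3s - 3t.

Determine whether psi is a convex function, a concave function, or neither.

psi is quadratic, so its Hessian is the constant matrix H = [[8, -6], [-6, 6]].
det(H) = 12, tr(H) = 14.
det(H) > 0 and tr(H) > 0, so H is positive definite everywhere: convex.

convex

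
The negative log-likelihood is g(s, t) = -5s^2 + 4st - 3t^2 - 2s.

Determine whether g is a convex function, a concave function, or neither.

concave

g is quadratic, so its Hessian is the constant matrix H = [[-10, 4], [4, -6]].
det(H) = 44, tr(H) = -16.
det(H) > 0 and tr(H) < 0, so H is negative definite everywhere: concave.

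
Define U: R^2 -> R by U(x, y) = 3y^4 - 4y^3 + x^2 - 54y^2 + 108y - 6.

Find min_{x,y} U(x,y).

-465

U(x,y) separates as P(x) + Q(y) − 6, so its minimum is min P + min Q − 6.
P'(x) = 2x vanishes at x ∈ {0}; Q'(y) = 12(y - 3)(y - 1)(y + 3) vanishes at y ∈ {-3, 1, 3}.
Local minima of P (where P''>0): P(0)=0. Local minima of Q: Q(-3)=-459, Q(3)=-27.
So the global minimum of U is P(0) + Q(-3) − 6 = 0 − 459 − 6 = -465, attained at (0, -3).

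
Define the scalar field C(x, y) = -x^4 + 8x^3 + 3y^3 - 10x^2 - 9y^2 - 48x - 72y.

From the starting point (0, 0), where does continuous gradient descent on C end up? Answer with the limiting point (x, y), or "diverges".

(3, 4)

C is separable, so gradient descent decouples: x follows -∂C/∂x, y follows -∂C/∂y.
∂C/∂x = -4(x - 4)(x - 3)(x + 1); at x=0 this is -48, so x increases.
∂C/∂y = 9(y - 4)(y + 2); at y=0 this is -72, so y increases.
x converges to its nearest critical value 3 (a local min of the x-part); y converges to 4. The iterate converges to (3, 4).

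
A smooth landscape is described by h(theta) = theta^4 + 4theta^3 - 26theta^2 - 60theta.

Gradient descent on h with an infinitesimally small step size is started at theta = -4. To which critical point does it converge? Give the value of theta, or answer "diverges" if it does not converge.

h'(theta) = 4(theta - 3)(theta + 1)(theta + 5), so h'(-4) = 84.
Gradient descent moves in the -h' direction, i.e. theta is decreasing.
The nearest critical point in that direction is theta = -5, where h'' = 128 > 0 (a local minimum). The iterate converges there.

-5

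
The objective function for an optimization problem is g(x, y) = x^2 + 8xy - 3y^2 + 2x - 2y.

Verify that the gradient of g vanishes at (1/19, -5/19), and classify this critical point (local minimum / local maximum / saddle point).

∇g = (2x + 8y + 2, 8x - 6y - 2); substituting (1/19, -5/19) gives ∇g = (0, 0), so (1/19, -5/19) is indeed a critical point.
The Hessian of g is constant: H = [[2, 8], [8, -6]].
det(H) = 2·(-6) − 8² = -76.
Since det(H) < 0, H is indefinite and the critical point is a saddle point.

saddle point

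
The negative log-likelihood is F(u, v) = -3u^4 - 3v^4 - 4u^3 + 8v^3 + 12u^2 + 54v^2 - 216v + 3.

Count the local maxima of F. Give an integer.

F separates as a function of u plus a function of v, so ∇F=0 decouples.
∂F/∂u = -12u(u - 1)(u + 2) = 0 at u ∈ {-2, 0, 1}; ∂F/∂v = -12(v - 3)(v - 2)(v + 3) = 0 at v ∈ {-3, 2, 3}.
The Hessian is diagonal: diag(F_uu, F_vv). Second derivatives: F_uu(-2)=-72, F_uu(0)=24, F_uu(1)=-36; F_vv(-3)=-360, F_vv(2)=60, F_vv(3)=-72.
Local maxima occur where both diagonal entries negative: (-2, -3), (-2, 3), (1, -3), (1, 3). Count: 4.

4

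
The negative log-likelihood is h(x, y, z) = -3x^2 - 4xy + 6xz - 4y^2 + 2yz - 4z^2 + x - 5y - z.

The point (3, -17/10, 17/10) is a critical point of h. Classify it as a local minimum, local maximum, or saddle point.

The Hessian is constant: H = [[-6, -4, 6], [-4, -8, 2], [6, 2, -8]].
Leading principal minors: Δ₁ = -6, Δ₂ = 32, Δ₃ = -40.
The minors alternate sign starting negative (−, +, −), so H is negative definite: a local maximum.

local maximum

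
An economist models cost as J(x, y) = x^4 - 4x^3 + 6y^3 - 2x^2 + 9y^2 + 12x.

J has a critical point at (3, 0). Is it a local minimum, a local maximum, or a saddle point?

The mixed partial ∂²J/∂x∂y is 0, so the Hessian at any point is diag(J_xx, J_yy) = diag(4(3x^2 - 6x - 1), 18(2y + 1)).
At (3, 0): H = diag(32, 18).
Both eigenvalues are positive, so H is positive definite: a local minimum.

local minimum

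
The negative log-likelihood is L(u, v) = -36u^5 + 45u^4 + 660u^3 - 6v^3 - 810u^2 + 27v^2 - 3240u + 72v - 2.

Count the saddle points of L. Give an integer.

4

L separates as a function of u plus a function of v, so ∇L=0 decouples.
∂L/∂u = -180(u - 3)(u - 2)(u + 1)(u + 3) = 0 at u ∈ {-3, -1, 2, 3}; ∂L/∂v = -18(v - 4)(v + 1) = 0 at v ∈ {-1, 4}.
The Hessian is diagonal: diag(L_uu, L_vv). Second derivatives: L_uu(-3)=10800, L_uu(-1)=-4320, L_uu(2)=2700, L_uu(3)=-4320; L_vv(-1)=90, L_vv(4)=-90.
Saddle points occur where the two diagonal entries have opposite signs: (-3, 4), (-1, -1), (2, 4), (3, -1). Count: 4.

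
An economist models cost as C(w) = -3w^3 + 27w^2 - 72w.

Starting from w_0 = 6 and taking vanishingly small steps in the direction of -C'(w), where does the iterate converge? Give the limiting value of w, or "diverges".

C'(w) = -9(w - 4)(w - 2), so C'(6) = -72.
Gradient descent moves in the -C' direction, i.e. w is increasing.
There is no critical point above w=6, and C' keeps the same sign, so the iterate runs off to +∞.

diverges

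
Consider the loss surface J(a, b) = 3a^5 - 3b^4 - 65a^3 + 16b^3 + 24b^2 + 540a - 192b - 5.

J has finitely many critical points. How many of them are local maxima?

J separates as a function of a plus a function of b, so ∇J=0 decouples.
∂J/∂a = 15(a - 3)(a - 2)(a + 2)(a + 3) = 0 at a ∈ {-3, -2, 2, 3}; ∂J/∂b = -12(b - 4)(b - 2)(b + 2) = 0 at b ∈ {-2, 2, 4}.
The Hessian is diagonal: diag(J_aa, J_bb). Second derivatives: J_aa(-3)=-450, J_aa(-2)=300, J_aa(2)=-300, J_aa(3)=450; J_bb(-2)=-288, J_bb(2)=96, J_bb(4)=-144.
Local maxima occur where both diagonal entries negative: (-3, -2), (-3, 4), (2, -2), (2, 4). Count: 4.

4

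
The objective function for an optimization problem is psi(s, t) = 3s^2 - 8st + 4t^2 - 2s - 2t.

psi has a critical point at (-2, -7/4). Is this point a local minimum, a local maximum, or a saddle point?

The Hessian of psi is constant: H = [[6, -8], [-8, 8]].
det(H) = 6·8 − (-8)² = -16.
Since det(H) < 0, H is indefinite and the critical point is a saddle point.

saddle point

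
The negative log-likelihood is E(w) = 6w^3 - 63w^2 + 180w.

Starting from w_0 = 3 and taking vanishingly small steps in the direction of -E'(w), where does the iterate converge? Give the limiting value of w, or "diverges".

5

E'(w) = 18(w - 5)(w - 2), so E'(3) = -36.
Gradient descent moves in the -E' direction, i.e. w is increasing.
The nearest critical point in that direction is w = 5, where E'' = 54 > 0 (a local minimum). The iterate converges there.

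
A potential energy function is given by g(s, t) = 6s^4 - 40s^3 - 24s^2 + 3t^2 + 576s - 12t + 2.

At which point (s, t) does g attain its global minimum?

g(s,t) separates as P(s) + Q(t) + 2, so its minimum is min P + min Q + 2.
P'(s) = 24(s - 4)(s - 3)(s + 2) vanishes at s ∈ {-2, 3, 4}; Q'(t) = 6(t - 2) vanishes at t ∈ {2}.
Local minima of P (where P''>0): P(-2)=-832, P(4)=896. Local minima of Q: Q(2)=-12.
So the global minimum of g is P(-2) + Q(2) + 2 = -832 − 12 + 2 = -842, attained at (-2, 2).

(-2, 2)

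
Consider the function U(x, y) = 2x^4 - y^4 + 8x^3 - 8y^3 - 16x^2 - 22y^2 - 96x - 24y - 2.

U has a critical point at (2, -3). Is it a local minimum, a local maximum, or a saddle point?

The mixed partial ∂²U/∂x∂y is 0, so the Hessian at any point is diag(U_xx, U_yy) = diag(8(3x^2 + 6x - 4), -4(3y^2 + 12y + 11)).
At (2, -3): H = diag(160, -8).
The eigenvalues have opposite signs, so H is indefinite: a saddle point.

saddle point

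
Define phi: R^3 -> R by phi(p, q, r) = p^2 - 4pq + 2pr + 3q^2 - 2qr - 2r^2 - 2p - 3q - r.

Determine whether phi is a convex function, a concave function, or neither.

phi is quadratic, so its Hessian is the constant matrix H = [[2, -4, 2], [-4, 6, -2], [2, -2, -4]].
Leading principal minors: 2, -4, 16.
Neither pattern holds ⇒ H is indefinite ⇒ neither convex nor concave.

neither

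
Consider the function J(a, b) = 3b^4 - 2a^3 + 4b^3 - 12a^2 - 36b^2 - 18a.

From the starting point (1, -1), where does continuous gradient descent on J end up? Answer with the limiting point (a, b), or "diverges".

J is separable, so gradient descent decouples: a follows -∂J/∂a, b follows -∂J/∂b.
∂J/∂a = -6(a + 1)(a + 3); at a=1 this is -48, so a increases.
∂J/∂b = 12b(b - 2)(b + 3); at b=-1 this is 72, so b decreases.
The a-coordinate has no critical point in that direction and runs off to infinity.

diverges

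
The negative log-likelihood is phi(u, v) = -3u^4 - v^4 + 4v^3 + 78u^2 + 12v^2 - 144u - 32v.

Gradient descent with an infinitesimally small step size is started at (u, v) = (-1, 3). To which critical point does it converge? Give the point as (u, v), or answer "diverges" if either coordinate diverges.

(1, 1)

phi is separable, so gradient descent decouples: u follows -∂phi/∂u, v follows -∂phi/∂v.
∂phi/∂u = -12(u - 3)(u - 1)(u + 4); at u=-1 this is -288, so u increases.
∂phi/∂v = -4(v - 4)(v - 1)(v + 2); at v=3 this is 40, so v decreases.
u converges to its nearest critical value 1 (a local min of the u-part); v converges to 1. The iterate converges to (1, 1).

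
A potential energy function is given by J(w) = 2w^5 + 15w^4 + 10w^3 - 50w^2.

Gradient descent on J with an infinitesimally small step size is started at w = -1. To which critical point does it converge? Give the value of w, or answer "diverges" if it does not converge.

-2

J'(w) = 10w(w - 1)(w + 2)(w + 5), so J'(-1) = 80.
Gradient descent moves in the -J' direction, i.e. w is decreasing.
The nearest critical point in that direction is w = -2, where J'' = 180 > 0 (a local minimum). The iterate converges there.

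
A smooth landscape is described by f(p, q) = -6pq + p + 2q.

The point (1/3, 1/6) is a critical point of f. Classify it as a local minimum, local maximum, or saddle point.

saddle point

The Hessian of f is constant: H = [[0, -6], [-6, 0]].
det(H) = 0·0 − (-6)² = -36.
Since det(H) < 0, H is indefinite and the critical point is a saddle point.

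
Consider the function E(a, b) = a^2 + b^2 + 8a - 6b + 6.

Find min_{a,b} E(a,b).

-19

E(a,b) separates as P(a) + Q(b) + 6, so its minimum is min P + min Q + 6.
P'(a) = 2a + 8 vanishes at a ∈ {-4}; Q'(b) = 2b - 6 vanishes at b ∈ {3}.
Local minima of P (where P''>0): P(-4)=-16. Local minima of Q: Q(3)=-9.
So the global minimum of E is P(-4) + Q(3) + 6 = -16 − 9 + 6 = -19, attained at (-4, 3).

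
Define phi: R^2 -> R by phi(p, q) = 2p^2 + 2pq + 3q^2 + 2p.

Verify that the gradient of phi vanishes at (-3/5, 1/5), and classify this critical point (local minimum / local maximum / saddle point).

local minimum

∇phi = (4p + 2q + 2, 2p + 6q); substituting (-3/5, 1/5) gives ∇phi = (0, 0), so (-3/5, 1/5) is indeed a critical point.
The Hessian of phi is constant: H = [[4, 2], [2, 6]].
det(H) = 4·6 − 2² = 20.
det(H) > 0 and tr(H) = 10 > 0, so H is positive definite and the point is a local minimum.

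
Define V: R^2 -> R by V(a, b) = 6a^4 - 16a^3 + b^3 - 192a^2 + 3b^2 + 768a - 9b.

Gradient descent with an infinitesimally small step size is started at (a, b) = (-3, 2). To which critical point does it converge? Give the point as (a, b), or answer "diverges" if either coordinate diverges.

(-4, 1)

V is separable, so gradient descent decouples: a follows -∂V/∂a, b follows -∂V/∂b.
∂V/∂a = 24(a - 4)(a - 2)(a + 4); at a=-3 this is 840, so a decreases.
∂V/∂b = 3(b - 1)(b + 3); at b=2 this is 15, so b decreases.
a converges to its nearest critical value -4 (a local min of the a-part); b converges to 1. The iterate converges to (-4, 1).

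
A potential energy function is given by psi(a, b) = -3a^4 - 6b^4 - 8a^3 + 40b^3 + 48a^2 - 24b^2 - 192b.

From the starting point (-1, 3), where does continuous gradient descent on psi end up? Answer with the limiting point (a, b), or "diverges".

psi is separable, so gradient descent decouples: a follows -∂psi/∂a, b follows -∂psi/∂b.
∂psi/∂a = -12a(a - 2)(a + 4); at a=-1 this is -108, so a increases.
∂psi/∂b = -24(b - 4)(b - 2)(b + 1); at b=3 this is 96, so b decreases.
a converges to its nearest critical value 0 (a local min of the a-part); b converges to 2. The iterate converges to (0, 2).

(0, 2)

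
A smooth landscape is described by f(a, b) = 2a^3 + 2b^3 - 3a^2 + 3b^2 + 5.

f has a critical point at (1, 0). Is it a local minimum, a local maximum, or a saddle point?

The mixed partial ∂²f/∂a∂b is 0, so the Hessian at any point is diag(f_aa, f_bb) = diag(6(2a - 1), 6(2b + 1)).
At (1, 0): H = diag(6, 6).
Both eigenvalues are positive, so H is positive definite: a local minimum.

local minimum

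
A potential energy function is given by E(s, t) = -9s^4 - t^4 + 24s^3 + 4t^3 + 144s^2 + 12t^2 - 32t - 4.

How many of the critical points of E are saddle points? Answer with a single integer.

E separates as a function of s plus a function of t, so ∇E=0 decouples.
∂E/∂s = -36s(s - 4)(s + 2) = 0 at s ∈ {-2, 0, 4}; ∂E/∂t = -4(t - 4)(t - 1)(t + 2) = 0 at t ∈ {-2, 1, 4}.
The Hessian is diagonal: diag(E_ss, E_tt). Second derivatives: E_ss(-2)=-432, E_ss(0)=288, E_ss(4)=-864; E_tt(-2)=-72, E_tt(1)=36, E_tt(4)=-72.
Saddle points occur where the two diagonal entries have opposite signs: (-2, 1), (0, -2), (0, 4), (4, 1). Count: 4.

4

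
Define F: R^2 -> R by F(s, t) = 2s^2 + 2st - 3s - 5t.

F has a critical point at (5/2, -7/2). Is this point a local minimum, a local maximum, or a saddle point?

The Hessian of F is constant: H = [[4, 2], [2, 0]].
det(H) = 4·0 − 2² = -4.
Since det(H) < 0, H is indefinite and the critical point is a saddle point.

saddle point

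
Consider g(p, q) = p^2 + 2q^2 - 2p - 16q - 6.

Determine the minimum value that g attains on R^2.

g(p,q) separates as A(p) + B(q) − 6, so its minimum is min A + min B − 6.
A'(p) = 2p - 2 vanishes at p ∈ {1}; B'(q) = 4q - 16 vanishes at q ∈ {4}.
Local minima of A (where A''>0): A(1)=-1. Local minima of B: B(4)=-32.
So the global minimum of g is A(1) + B(4) − 6 = -1 − 32 − 6 = -39, attained at (1, 4).

-39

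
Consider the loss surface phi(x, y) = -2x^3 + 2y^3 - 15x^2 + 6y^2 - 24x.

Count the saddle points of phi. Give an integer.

2

phi separates as a function of x plus a function of y, so ∇phi=0 decouples.
∂phi/∂x = -6(x + 1)(x + 4) = 0 at x ∈ {-4, -1}; ∂phi/∂y = 6y(y + 2) = 0 at y ∈ {-2, 0}.
The Hessian is diagonal: diag(phi_xx, phi_yy). Second derivatives: phi_xx(-4)=18, phi_xx(-1)=-18; phi_yy(-2)=-12, phi_yy(0)=12.
Saddle points occur where the two diagonal entries have opposite signs: (-4, -2), (-1, 0). Count: 2.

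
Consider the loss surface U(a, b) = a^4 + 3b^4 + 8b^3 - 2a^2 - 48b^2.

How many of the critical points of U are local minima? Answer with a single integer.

U separates as a function of a plus a function of b, so ∇U=0 decouples.
∂U/∂a = 4a(a - 1)(a + 1) = 0 at a ∈ {-1, 0, 1}; ∂U/∂b = 12b(b - 2)(b + 4) = 0 at b ∈ {-4, 0, 2}.
The Hessian is diagonal: diag(U_aa, U_bb). Second derivatives: U_aa(-1)=8, U_aa(0)=-4, U_aa(1)=8; U_bb(-4)=288, U_bb(0)=-96, U_bb(2)=144.
Local minima occur where both diagonal entries positive: (-1, -4), (-1, 2), (1, -4), (1, 2). Count: 4.

4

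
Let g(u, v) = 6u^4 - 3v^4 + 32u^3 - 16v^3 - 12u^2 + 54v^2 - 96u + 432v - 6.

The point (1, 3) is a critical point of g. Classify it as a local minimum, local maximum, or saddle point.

saddle point

The mixed partial ∂²g/∂u∂v is 0, so the Hessian at any point is diag(g_uu, g_vv) = diag(24(3u^2 + 8u - 1), 12(-3v^2 - 8v + 9)).
At (1, 3): H = diag(240, -504).
The eigenvalues have opposite signs, so H is indefinite: a saddle point.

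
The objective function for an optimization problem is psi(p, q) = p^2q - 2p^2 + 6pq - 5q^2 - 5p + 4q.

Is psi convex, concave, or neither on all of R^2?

neither

The term p^2q is cubic, so the Hessian is not constant.
∂²psi/∂p² = 2q - 4, which takes both signs as q varies (negative for sufficiently negative q). A diagonal entry of the Hessian changing sign means the Hessian is neither positive- nor negative-semidefinite on all of R^2.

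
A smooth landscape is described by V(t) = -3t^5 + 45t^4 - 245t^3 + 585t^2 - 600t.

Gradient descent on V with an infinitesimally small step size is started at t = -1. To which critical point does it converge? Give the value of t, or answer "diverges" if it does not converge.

1

V'(t) = -15(t - 5)(t - 4)(t - 2)(t - 1), so V'(-1) = -2700.
Gradient descent moves in the -V' direction, i.e. t is increasing.
The nearest critical point in that direction is t = 1, where V'' = 180 > 0 (a local minimum). The iterate converges there.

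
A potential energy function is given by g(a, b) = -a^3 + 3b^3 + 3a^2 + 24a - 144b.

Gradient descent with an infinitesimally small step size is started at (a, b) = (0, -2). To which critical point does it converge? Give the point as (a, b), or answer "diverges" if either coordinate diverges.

(-2, 4)

g is separable, so gradient descent decouples: a follows -∂g/∂a, b follows -∂g/∂b.
∂g/∂a = -3(a - 4)(a + 2); at a=0 this is 24, so a decreases.
∂g/∂b = 9(b - 4)(b + 4); at b=-2 this is -108, so b increases.
a converges to its nearest critical value -2 (a local min of the a-part); b converges to 4. The iterate converges to (-2, 4).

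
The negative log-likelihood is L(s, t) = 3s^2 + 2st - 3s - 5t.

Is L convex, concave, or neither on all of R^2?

neither

L is quadratic, so its Hessian is the constant matrix H = [[6, 2], [2, 0]].
det(H) = -4, tr(H) = 6.
det(H) < 0, so H is indefinite: neither convex nor concave.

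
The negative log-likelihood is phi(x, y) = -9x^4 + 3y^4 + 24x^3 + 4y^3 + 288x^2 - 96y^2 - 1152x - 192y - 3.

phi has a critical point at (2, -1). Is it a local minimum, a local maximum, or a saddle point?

saddle point

The mixed partial ∂²phi/∂x∂y is 0, so the Hessian at any point is diag(phi_xx, phi_yy) = diag(36(-3x^2 + 4x + 16), 12(3y^2 + 2y - 16)).
At (2, -1): H = diag(432, -180).
The eigenvalues have opposite signs, so H is indefinite: a saddle point.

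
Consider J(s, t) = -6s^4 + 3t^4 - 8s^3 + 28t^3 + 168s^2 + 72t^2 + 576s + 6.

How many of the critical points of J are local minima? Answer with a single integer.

2

J separates as a function of s plus a function of t, so ∇J=0 decouples.
∂J/∂s = -24(s - 4)(s + 2)(s + 3) = 0 at s ∈ {-3, -2, 4}; ∂J/∂t = 12t(t + 3)(t + 4) = 0 at t ∈ {-4, -3, 0}.
The Hessian is diagonal: diag(J_ss, J_tt). Second derivatives: J_ss(-3)=-168, J_ss(-2)=144, J_ss(4)=-1008; J_tt(-4)=48, J_tt(-3)=-36, J_tt(0)=144.
Local minima occur where both diagonal entries positive: (-2, -4), (-2, 0). Count: 2.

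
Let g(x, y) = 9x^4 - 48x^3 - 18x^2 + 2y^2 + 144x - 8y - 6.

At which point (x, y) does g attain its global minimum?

g(x,y) separates as P(x) + Q(y) − 6, so its minimum is min P + min Q − 6.
P'(x) = 36(x - 4)(x - 1)(x + 1) vanishes at x ∈ {-1, 1, 4}; Q'(y) = 4y - 8 vanishes at y ∈ {2}.
Local minima of P (where P''>0): P(-1)=-105, P(4)=-480. Local minima of Q: Q(2)=-8.
So the global minimum of g is P(4) + Q(2) − 6 = -480 − 8 − 6 = -494, attained at (4, 2).

(4, 2)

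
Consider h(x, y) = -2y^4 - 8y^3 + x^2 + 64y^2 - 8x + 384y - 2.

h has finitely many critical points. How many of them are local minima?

h separates as a function of x plus a function of y, so ∇h=0 decouples.
∂h/∂x = 2(x - 4) = 0 at x ∈ {4}; ∂h/∂y = -8(y - 4)(y + 3)(y + 4) = 0 at y ∈ {-4, -3, 4}.
The Hessian is diagonal: diag(h_xx, h_yy). Second derivatives: h_xx(4)=2; h_yy(-4)=-64, h_yy(-3)=56, h_yy(4)=-448.
Local minima occur where both diagonal entries positive: (4, -3). Count: 1.

1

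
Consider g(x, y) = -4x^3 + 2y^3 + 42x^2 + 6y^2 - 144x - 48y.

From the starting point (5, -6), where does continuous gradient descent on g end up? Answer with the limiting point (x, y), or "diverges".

g is separable, so gradient descent decouples: x follows -∂g/∂x, y follows -∂g/∂y.
∂g/∂x = -12(x - 4)(x - 3); at x=5 this is -24, so x increases.
∂g/∂y = 6(y - 2)(y + 4); at y=-6 this is 96, so y decreases.
The x-coordinate has no critical point in that direction and runs off to infinity.

diverges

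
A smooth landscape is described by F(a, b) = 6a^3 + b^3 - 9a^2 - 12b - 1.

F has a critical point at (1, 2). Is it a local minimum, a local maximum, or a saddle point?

local minimum

The mixed partial ∂²F/∂a∂b is 0, so the Hessian at any point is diag(F_aa, F_bb) = diag(18(2a - 1), 6b).
At (1, 2): H = diag(18, 12).
Both eigenvalues are positive, so H is positive definite: a local minimum.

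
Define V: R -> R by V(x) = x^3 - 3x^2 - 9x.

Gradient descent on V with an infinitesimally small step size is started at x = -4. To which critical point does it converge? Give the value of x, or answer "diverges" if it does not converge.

V'(x) = 3(x - 3)(x + 1), so V'(-4) = 63.
Gradient descent moves in the -V' direction, i.e. x is decreasing.
There is no critical point below x=-4, and V' keeps the same sign, so the iterate runs off to −∞.

diverges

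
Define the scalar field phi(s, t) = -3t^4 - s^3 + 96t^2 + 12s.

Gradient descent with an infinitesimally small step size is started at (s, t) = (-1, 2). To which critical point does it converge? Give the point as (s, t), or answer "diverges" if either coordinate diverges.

(-2, 0)

phi is separable, so gradient descent decouples: s follows -∂phi/∂s, t follows -∂phi/∂t.
∂phi/∂s = -3(s - 2)(s + 2); at s=-1 this is 9, so s decreases.
∂phi/∂t = -12t(t - 4)(t + 4); at t=2 this is 288, so t decreases.
s converges to its nearest critical value -2 (a local min of the s-part); t converges to 0. The iterate converges to (-2, 0).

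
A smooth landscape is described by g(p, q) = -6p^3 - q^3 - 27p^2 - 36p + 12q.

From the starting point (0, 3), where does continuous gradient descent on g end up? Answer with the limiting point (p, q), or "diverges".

g is separable, so gradient descent decouples: p follows -∂g/∂p, q follows -∂g/∂q.
∂g/∂p = -18(p + 1)(p + 2); at p=0 this is -36, so p increases.
∂g/∂q = -3(q - 2)(q + 2); at q=3 this is -15, so q increases.
The p-coordinate has no critical point in that direction and runs off to infinity.

diverges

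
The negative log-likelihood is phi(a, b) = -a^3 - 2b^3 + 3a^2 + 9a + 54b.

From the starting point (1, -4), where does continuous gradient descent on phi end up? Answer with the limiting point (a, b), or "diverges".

(-1, -3)

phi is separable, so gradient descent decouples: a follows -∂phi/∂a, b follows -∂phi/∂b.
∂phi/∂a = -3(a - 3)(a + 1); at a=1 this is 12, so a decreases.
∂phi/∂b = -6(b - 3)(b + 3); at b=-4 this is -42, so b increases.
a converges to its nearest critical value -1 (a local min of the a-part); b converges to -3. The iterate converges to (-1, -3).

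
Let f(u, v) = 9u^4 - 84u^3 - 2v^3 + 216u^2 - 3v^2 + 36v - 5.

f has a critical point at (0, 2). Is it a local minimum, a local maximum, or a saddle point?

The mixed partial ∂²f/∂u∂v is 0, so the Hessian at any point is diag(f_uu, f_vv) = diag(36(3u^2 - 14u + 12), -6(2v + 1)).
At (0, 2): H = diag(432, -30).
The eigenvalues have opposite signs, so H is indefinite: a saddle point.

saddle point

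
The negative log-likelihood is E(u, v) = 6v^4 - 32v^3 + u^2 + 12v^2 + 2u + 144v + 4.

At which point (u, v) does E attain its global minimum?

(-1, -1)

E(u,v) separates as P(u) + Q(v) + 4, so its minimum is min P + min Q + 4.
P'(u) = 2u + 2 vanishes at u ∈ {-1}; Q'(v) = 24(v - 3)(v - 2)(v + 1) vanishes at v ∈ {-1, 2, 3}.
Local minima of P (where P''>0): P(-1)=-1. Local minima of Q: Q(-1)=-94, Q(3)=162.
So the global minimum of E is P(-1) + Q(-1) + 4 = -1 − 94 + 4 = -91, attained at (-1, -1).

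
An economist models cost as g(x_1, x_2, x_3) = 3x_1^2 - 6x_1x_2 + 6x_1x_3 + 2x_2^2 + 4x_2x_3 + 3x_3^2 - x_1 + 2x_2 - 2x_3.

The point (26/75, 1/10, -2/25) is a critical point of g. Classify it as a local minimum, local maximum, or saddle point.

The Hessian is constant: H = [[6, -6, 6], [-6, 4, 4], [6, 4, 6]].
Leading principal minors: Δ₁ = 6, Δ₂ = -12, Δ₃ = -600.
The minors fit neither the all-positive nor the alternating-sign pattern, so H is indefinite: a saddle point.

saddle point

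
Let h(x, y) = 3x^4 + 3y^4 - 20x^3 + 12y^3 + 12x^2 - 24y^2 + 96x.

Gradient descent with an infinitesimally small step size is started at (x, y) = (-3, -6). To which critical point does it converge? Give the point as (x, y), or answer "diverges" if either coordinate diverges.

(-1, -4)

h is separable, so gradient descent decouples: x follows -∂h/∂x, y follows -∂h/∂y.
∂h/∂x = 12(x - 4)(x - 2)(x + 1); at x=-3 this is -840, so x increases.
∂h/∂y = 12y(y - 1)(y + 4); at y=-6 this is -1008, so y increases.
x converges to its nearest critical value -1 (a local min of the x-part); y converges to -4. The iterate converges to (-1, -4).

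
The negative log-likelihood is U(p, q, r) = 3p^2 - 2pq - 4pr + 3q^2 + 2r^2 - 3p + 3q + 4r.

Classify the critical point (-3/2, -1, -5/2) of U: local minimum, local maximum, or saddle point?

The Hessian is constant: H = [[6, -2, -4], [-2, 6, 0], [-4, 0, 4]].
Leading principal minors: Δ₁ = 6, Δ₂ = 32, Δ₃ = 32.
All leading minors are positive, so H is positive definite: a local minimum.

local minimum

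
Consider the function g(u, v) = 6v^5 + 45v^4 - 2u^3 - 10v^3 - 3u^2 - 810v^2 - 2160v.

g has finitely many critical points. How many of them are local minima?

g separates as a function of u plus a function of v, so ∇g=0 decouples.
∂g/∂u = -6u(u + 1) = 0 at u ∈ {-1, 0}; ∂g/∂v = 30(v - 3)(v + 2)(v + 3)(v + 4) = 0 at v ∈ {-4, -3, -2, 3}.
The Hessian is diagonal: diag(g_uu, g_vv). Second derivatives: g_uu(-1)=6, g_uu(0)=-6; g_vv(-4)=-420, g_vv(-3)=180, g_vv(-2)=-300, g_vv(3)=6300.
Local minima occur where both diagonal entries positive: (-1, -3), (-1, 3). Count: 2.

2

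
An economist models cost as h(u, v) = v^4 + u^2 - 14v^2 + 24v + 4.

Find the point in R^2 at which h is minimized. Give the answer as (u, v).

h(u,v) separates as P(u) + Q(v) + 4, so its minimum is min P + min Q + 4.
P'(u) = 2u vanishes at u ∈ {0}; Q'(v) = 4(v - 2)(v - 1)(v + 3) vanishes at v ∈ {-3, 1, 2}.
Local minima of P (where P''>0): P(0)=0. Local minima of Q: Q(-3)=-117, Q(2)=8.
So the global minimum of h is P(0) + Q(-3) + 4 = 0 − 117 + 4 = -113, attained at (0, -3).

(0, -3)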